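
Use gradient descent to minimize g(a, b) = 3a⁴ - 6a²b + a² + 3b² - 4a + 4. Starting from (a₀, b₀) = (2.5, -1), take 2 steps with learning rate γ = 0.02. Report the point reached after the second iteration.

(-0.08744728, 0.305228)

∇g = (12a³ - 12ab + 2a - 4, -6a² + 6b)
(a₁, b₁) = (2.5, -1) − 0.02·(218.5, -43.5) = (-1.87, -0.13)
(a₂, b₂) = (-1.87, -0.13) − 0.02·(-89.127636, -21.7614) = (-0.08744728, 0.305228)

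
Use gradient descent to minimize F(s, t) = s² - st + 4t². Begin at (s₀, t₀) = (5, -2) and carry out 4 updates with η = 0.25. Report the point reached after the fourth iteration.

∇F = (2s - t, -s + 8t)
(s₁, t₁) = (5, -2) − 0.25·(12, -21) = (2, 3.25)
(s₂, t₂) = (2, 3.25) − 0.25·(0.75, 24) = (1.8125, -2.75)
(s₃, t₃) = (1.8125, -2.75) − 0.25·(6.375, -23.8125) = (0.21875, 3.203125)
(s₄, t₄) = (0.21875, 3.203125) − 0.25·(-2.765625, 25.40625) = (0.91015625, -3.1484375)

(0.91015625, -3.1484375)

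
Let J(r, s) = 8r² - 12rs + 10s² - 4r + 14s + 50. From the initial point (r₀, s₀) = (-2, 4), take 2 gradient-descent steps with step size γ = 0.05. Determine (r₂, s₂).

(-0.5, 0.62)

∇J = (16r - 12s - 4, -12r + 20s + 14)
(r₁, s₁) = (-2, 4) − 0.05·(-84, 118) = (2.2, -1.9)
(r₂, s₂) = (2.2, -1.9) − 0.05·(54, -50.4) = (-0.5, 0.62)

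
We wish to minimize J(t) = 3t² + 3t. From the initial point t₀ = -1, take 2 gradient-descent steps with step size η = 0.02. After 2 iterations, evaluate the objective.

-0.30022848

J′(t) = 6t + 3
Step 1: J′(-1) = -3; t₁ = -1 − 0.02·(-3) = -0.94
Step 2: J′(-0.94) = -2.64; t₂ = -0.94 − 0.02·(-2.64) = -0.8872
J(-0.8872) = -0.30022848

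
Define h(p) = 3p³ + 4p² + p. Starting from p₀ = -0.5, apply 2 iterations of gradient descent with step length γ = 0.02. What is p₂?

-0.4697405

h′(p) = 9p² + 8p + 1
Step 1: h′(-0.5) = -0.75; p₁ = -0.5 − 0.02·(-0.75) = -0.485
Step 2: h′(-0.485) = -0.762975; p₂ = -0.485 − 0.02·(-0.762975) = -0.4697405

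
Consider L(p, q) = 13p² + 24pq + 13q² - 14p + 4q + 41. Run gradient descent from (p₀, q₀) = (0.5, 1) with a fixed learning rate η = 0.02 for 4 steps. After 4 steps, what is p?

0.56560384

∇L = (26p + 24q - 14, 24p + 26q + 4)
Step 1: at (0.5, 1), ∇L = (23, 42) → (0.5, 1) − 0.02·(23, 42) = (0.04, 0.16)
Step 2: at (0.04, 0.16), ∇L = (-9.12, 9.12) → (0.04, 0.16) − 0.02·(-9.12, 9.12) = (0.2224, -0.0224)
Step 3: at (0.2224, -0.0224), ∇L = (-8.7552, 8.7552) → (0.2224, -0.0224) − 0.02·(-8.7552, 8.7552) = (0.397504, -0.197504)
Step 4: at (0.397504, -0.197504), ∇L = (-8.404992, 8.404992) → (0.397504, -0.197504) − 0.02·(-8.404992, 8.404992) = (0.56560384, -0.36560384)
p = 0.56560384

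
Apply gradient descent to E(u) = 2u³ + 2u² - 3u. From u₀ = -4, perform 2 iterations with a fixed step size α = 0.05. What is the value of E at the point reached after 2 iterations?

-28548.91298929884375

E′(u) = 6u² + 4u - 3
Step 1: E′(-4) = 77; u₁ = -4 − 0.05·77 = -7.85
Step 2: E′(-7.85) = 335.335; u₂ = -7.85 − 0.05·335.335 = -24.61675
E(-24.61675) = -28548.91298929884375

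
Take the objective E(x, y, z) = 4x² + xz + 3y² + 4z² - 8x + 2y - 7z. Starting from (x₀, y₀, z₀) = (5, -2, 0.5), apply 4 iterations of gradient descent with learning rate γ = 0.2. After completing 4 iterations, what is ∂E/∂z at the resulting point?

6.6752

∇E = (8x + z - 8, 6y + 2, x + 8z - 7)
Step 1: at (5, -2, 0.5), ∇E = (32.5, -10, 2) → (5, -2, 0.5) − 0.2·(32.5, -10, 2) = (-1.5, 0, 0.1)
Step 2: at (-1.5, 0, 0.1), ∇E = (-19.9, 2, -7.7) → (-1.5, 0, 0.1) − 0.2·(-19.9, 2, -7.7) = (2.48, -0.4, 1.64)
Step 3: at (2.48, -0.4, 1.64), ∇E = (13.48, -0.4, 8.6) → (2.48, -0.4, 1.64) − 0.2·(13.48, -0.4, 8.6) = (-0.216, -0.32, -0.08)
Step 4: at (-0.216, -0.32, -0.08), ∇E = (-9.808, 0.08, -7.856) → (-0.216, -0.32, -0.08) − 0.2·(-9.808, 0.08, -7.856) = (1.7456, -0.336, 1.4912)
∂E/∂z at (1.7456, -0.336, 1.4912) = 6.6752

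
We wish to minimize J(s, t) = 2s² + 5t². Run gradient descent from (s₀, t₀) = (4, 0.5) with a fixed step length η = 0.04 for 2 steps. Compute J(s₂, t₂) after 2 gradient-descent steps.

∇J = (4s, 10t)
Step 1: at (4, 0.5), ∇J = (16, 5) → (4, 0.5) − 0.04·(16, 5) = (3.36, 0.3)
Step 2: at (3.36, 0.3), ∇J = (13.44, 3) → (3.36, 0.3) − 0.04·(13.44, 3) = (2.8224, 0.18)
J(2.8224, 0.18) = 16.09388352

16.09388352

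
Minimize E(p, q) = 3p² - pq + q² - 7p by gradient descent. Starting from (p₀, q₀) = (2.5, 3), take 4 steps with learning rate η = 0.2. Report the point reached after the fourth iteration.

(1.3792, 1.0768)

∇E = (6p - q - 7, -p + 2q)
Step 1: at (2.5, 3), ∇E = (5, 3.5) → (2.5, 3) − 0.2·(5, 3.5) = (1.5, 2.3)
Step 2: at (1.5, 2.3), ∇E = (-0.3, 3.1) → (1.5, 2.3) − 0.2·(-0.3, 3.1) = (1.56, 1.68)
Step 3: at (1.56, 1.68), ∇E = (0.68, 1.8) → (1.56, 1.68) − 0.2·(0.68, 1.8) = (1.424, 1.32)
Step 4: at (1.424, 1.32), ∇E = (0.224, 1.216) → (1.424, 1.32) − 0.2·(0.224, 1.216) = (1.3792, 1.0768)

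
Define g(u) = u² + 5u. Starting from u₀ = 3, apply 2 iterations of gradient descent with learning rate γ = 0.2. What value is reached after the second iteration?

g′(u) = 2u + 5
Step 1: g′(3) = 11; u₁ = 3 − 0.2·11 = 0.8
Step 2: g′(0.8) = 6.6; u₂ = 0.8 − 0.2·6.6 = -0.52

-0.52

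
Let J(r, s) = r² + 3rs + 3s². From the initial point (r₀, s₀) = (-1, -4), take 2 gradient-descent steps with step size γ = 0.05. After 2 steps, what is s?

∇J = (2r + 3s, 3r + 6s)
(r₁, s₁) = (-1, -4) − 0.05·(-14, -27) = (-0.3, -2.65)
(r₂, s₂) = (-0.3, -2.65) − 0.05·(-8.55, -16.8) = (0.1275, -1.81)
s = -1.81

-1.81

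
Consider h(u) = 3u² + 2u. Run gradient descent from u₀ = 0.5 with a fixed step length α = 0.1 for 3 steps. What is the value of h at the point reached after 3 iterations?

-0.3248

h′(u) = 6u + 2
u₁ = 0.5 − 0.1·5 = 0
u₂ = 0 − 0.1·2 = -0.2
u₃ = -0.2 − 0.1·0.8 = -0.28
h(-0.28) = -0.3248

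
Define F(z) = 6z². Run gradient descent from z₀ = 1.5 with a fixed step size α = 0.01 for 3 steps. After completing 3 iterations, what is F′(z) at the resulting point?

F′(z) = 12z
Step 1: F′(1.5) = 18; z₁ = 1.5 − 0.01·18 = 1.32
Step 2: F′(1.32) = 15.84; z₂ = 1.32 − 0.01·15.84 = 1.1616
Step 3: F′(1.1616) = 13.9392; z₃ = 1.1616 − 0.01·13.9392 = 1.022208
F′(z) at (1.022208) = 12.266496

12.266496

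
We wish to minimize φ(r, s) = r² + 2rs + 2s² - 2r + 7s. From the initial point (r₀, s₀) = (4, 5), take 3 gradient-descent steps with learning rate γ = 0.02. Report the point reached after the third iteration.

(3.158016, 3.099264)

∇φ = (2r + 2s - 2, 2r + 4s + 7)
(r₁, s₁) = (4, 5) − 0.02·(16, 35) = (3.68, 4.3)
(r₂, s₂) = (3.68, 4.3) − 0.02·(13.96, 31.56) = (3.4008, 3.6688)
(r₃, s₃) = (3.4008, 3.6688) − 0.02·(12.1392, 28.4768) = (3.158016, 3.099264)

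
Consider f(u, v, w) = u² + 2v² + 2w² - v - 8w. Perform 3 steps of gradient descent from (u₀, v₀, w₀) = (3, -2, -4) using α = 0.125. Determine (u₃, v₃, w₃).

(1.265625, -0.03125, 1.25)

∇f = (2u, 4v - 1, 4w - 8)
Step 1: at (3, -2, -4), ∇f = (6, -9, -24) → (3, -2, -4) − 0.125·(6, -9, -24) = (2.25, -0.875, -1)
Step 2: at (2.25, -0.875, -1), ∇f = (4.5, -4.5, -12) → (2.25, -0.875, -1) − 0.125·(4.5, -4.5, -12) = (1.6875, -0.3125, 0.5)
Step 3: at (1.6875, -0.3125, 0.5), ∇f = (3.375, -2.25, -6) → (1.6875, -0.3125, 0.5) − 0.125·(3.375, -2.25, -6) = (1.265625, -0.03125, 1.25)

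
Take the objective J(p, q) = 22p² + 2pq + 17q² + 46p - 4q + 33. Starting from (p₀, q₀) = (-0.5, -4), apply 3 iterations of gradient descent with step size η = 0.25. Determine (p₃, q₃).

∇J = (44p + 2q + 46, 2p + 34q - 4)
(p₁, q₁) = (-0.5, -4) − 0.25·(16, -141) = (-4.5, 31.25)
(p₂, q₂) = (-4.5, 31.25) − 0.25·(-89.5, 1049.5) = (17.875, -231.125)
(p₃, q₃) = (17.875, -231.125) − 0.25·(370.25, -7826.5) = (-74.6875, 1725.5)

(-74.6875, 1725.5)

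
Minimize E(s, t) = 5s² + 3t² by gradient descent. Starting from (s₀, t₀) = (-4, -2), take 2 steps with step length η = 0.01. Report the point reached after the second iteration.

(-3.24, -1.7672)

∇E = (10s, 6t)
(s₁, t₁) = (-4, -2) − 0.01·(-40, -12) = (-3.6, -1.88)
(s₂, t₂) = (-3.6, -1.88) − 0.01·(-36, -11.28) = (-3.24, -1.7672)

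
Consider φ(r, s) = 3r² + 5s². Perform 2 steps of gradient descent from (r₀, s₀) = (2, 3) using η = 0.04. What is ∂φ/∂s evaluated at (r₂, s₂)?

∇φ = (6r, 10s)
(r₁, s₁) = (2, 3) − 0.04·(12, 30) = (1.52, 1.8)
(r₂, s₂) = (1.52, 1.8) − 0.04·(9.12, 18) = (1.1552, 1.08)
∂φ/∂s at (1.1552, 1.08) = 10.8

10.8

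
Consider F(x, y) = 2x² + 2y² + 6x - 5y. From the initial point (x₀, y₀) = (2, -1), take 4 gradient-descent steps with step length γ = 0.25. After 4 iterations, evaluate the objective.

∇F = (4x + 6, 4y - 5)
Step 1: at (2, -1), ∇F = (14, -9) → (2, -1) − 0.25·(14, -9) = (-1.5, 1.25)
Step 2: at (-1.5, 1.25), ∇F = (0, 0) → (-1.5, 1.25) − 0.25·(0, 0) = (-1.5, 1.25)
Step 3: at (-1.5, 1.25), ∇F = (0, 0) → (-1.5, 1.25) − 0.25·(0, 0) = (-1.5, 1.25)
Step 4: at (-1.5, 1.25), ∇F = (0, 0) → (-1.5, 1.25) − 0.25·(0, 0) = (-1.5, 1.25)
F(-1.5, 1.25) = -7.625

-7.625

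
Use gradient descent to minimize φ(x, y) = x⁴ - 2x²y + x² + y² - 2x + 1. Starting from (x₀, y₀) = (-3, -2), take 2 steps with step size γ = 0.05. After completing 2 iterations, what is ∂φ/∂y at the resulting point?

∇φ = (4x³ - 4xy + 2x - 2, -2x² + 2y)
(x₁, y₁) = (-3, -2) − 0.05·(-140, -22) = (4, -0.9)
(x₂, y₂) = (4, -0.9) − 0.05·(276.4, -33.8) = (-9.82, 0.79)
∂φ/∂y at (-9.82, 0.79) = -191.2848

-191.2848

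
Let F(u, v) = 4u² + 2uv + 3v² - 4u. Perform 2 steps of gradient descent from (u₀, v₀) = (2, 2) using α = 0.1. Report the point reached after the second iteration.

(0.4, 0.08)

∇F = (8u + 2v - 4, 2u + 6v)
(u₁, v₁) = (2, 2) − 0.1·(16, 16) = (0.4, 0.4)
(u₂, v₂) = (0.4, 0.4) − 0.1·(0, 3.2) = (0.4, 0.08)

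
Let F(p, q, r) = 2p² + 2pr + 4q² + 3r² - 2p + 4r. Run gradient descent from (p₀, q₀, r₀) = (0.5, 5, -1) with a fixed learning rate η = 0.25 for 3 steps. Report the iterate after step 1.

(1, -5, -0.75)

∇F = (4p + 2r - 2, 8q, 2p + 6r + 4)
Step 1: at (0.5, 5, -1), ∇F = (-2, 40, -1) → (0.5, 5, -1) − 0.25·(-2, 40, -1) = (1, -5, -0.75)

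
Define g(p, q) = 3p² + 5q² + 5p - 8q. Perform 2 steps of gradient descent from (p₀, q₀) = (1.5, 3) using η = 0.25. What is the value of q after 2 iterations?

5.75

∇g = (6p + 5, 10q - 8)
(p₁, q₁) = (1.5, 3) − 0.25·(14, 22) = (-2, -2.5)
(p₂, q₂) = (-2, -2.5) − 0.25·(-7, -33) = (-0.25, 5.75)
q = 5.75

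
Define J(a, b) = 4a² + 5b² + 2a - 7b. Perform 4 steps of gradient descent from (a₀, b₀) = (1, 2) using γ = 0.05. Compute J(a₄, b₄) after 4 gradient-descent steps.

∇J = (8a + 2, 10b - 7)
Step 1: at (1, 2), ∇J = (10, 13) → (1, 2) − 0.05·(10, 13) = (0.5, 1.35)
Step 2: at (0.5, 1.35), ∇J = (6, 6.5) → (0.5, 1.35) − 0.05·(6, 6.5) = (0.2, 1.025)
Step 3: at (0.2, 1.025), ∇J = (3.6, 3.25) → (0.2, 1.025) − 0.05·(3.6, 3.25) = (0.02, 0.8625)
Step 4: at (0.02, 0.8625), ∇J = (2.16, 1.625) → (0.02, 0.8625) − 0.05·(2.16, 1.625) = (-0.088, 0.78125)
J(-0.088, 0.78125) = -2.5620161875

-2.5620161875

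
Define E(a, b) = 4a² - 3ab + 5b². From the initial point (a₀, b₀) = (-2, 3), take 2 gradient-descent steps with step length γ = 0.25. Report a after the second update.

-8.75

∇E = (8a - 3b, -3a + 10b)
Step 1: at (-2, 3), ∇E = (-25, 36) → (-2, 3) − 0.25·(-25, 36) = (4.25, -6)
Step 2: at (4.25, -6), ∇E = (52, -72.75) → (4.25, -6) − 0.25·(52, -72.75) = (-8.75, 12.1875)
a = -8.75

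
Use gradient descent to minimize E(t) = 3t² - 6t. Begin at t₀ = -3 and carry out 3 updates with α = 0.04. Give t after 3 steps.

-0.755904

E′(t) = 6t - 6
t₁ = -3 − 0.04·(-24) = -2.04
t₂ = -2.04 − 0.04·(-18.24) = -1.3104
t₃ = -1.3104 − 0.04·(-13.8624) = -0.755904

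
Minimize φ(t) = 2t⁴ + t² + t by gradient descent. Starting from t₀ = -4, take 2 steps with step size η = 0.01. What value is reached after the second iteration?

φ′(t) = 8t³ + 2t + 1
t₁ = -4 − 0.01·(-519) = 1.19
t₂ = 1.19 − 0.01·16.861272 = 1.02138728

1.02138728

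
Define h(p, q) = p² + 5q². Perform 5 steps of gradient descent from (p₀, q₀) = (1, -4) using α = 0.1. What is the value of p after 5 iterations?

0.32768

∇h = (2p, 10q)
Step 1: at (1, -4), ∇h = (2, -40) → (1, -4) − 0.1·(2, -40) = (0.8, 0)
Step 2: at (0.8, 0), ∇h = (1.6, 0) → (0.8, 0) − 0.1·(1.6, 0) = (0.64, 0)
Step 3: at (0.64, 0), ∇h = (1.28, 0) → (0.64, 0) − 0.1·(1.28, 0) = (0.512, 0)
Step 4: at (0.512, 0), ∇h = (1.024, 0) → (0.512, 0) − 0.1·(1.024, 0) = (0.4096, 0)
Step 5: at (0.4096, 0), ∇h = (0.8192, 0) → (0.4096, 0) − 0.1·(0.8192, 0) = (0.32768, 0)
p = 0.32768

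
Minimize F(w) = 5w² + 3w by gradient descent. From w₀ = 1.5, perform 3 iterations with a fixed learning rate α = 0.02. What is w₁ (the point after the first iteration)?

1.14

F′(w) = 10w + 3
w₁ = 1.5 − 0.02·18 = 1.14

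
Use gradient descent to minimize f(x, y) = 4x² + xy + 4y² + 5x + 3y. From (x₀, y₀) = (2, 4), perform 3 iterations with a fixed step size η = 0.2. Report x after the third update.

∇f = (8x + y + 5, x + 8y + 3)
Step 1: at (2, 4), ∇f = (25, 37) → (2, 4) − 0.2·(25, 37) = (-3, -3.4)
Step 2: at (-3, -3.4), ∇f = (-22.4, -27.2) → (-3, -3.4) − 0.2·(-22.4, -27.2) = (1.48, 2.04)
Step 3: at (1.48, 2.04), ∇f = (18.88, 20.8) → (1.48, 2.04) − 0.2·(18.88, 20.8) = (-2.296, -2.12)
x = -2.296

-2.296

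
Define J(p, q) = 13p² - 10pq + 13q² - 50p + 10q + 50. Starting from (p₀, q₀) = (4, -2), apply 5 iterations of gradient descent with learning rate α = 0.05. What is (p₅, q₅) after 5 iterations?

(1.37328, 1.12656)

∇J = (26p - 10q - 50, -10p + 26q + 10)
Step 1: at (4, -2), ∇J = (74, -82) → (4, -2) − 0.05·(74, -82) = (0.3, 2.1)
Step 2: at (0.3, 2.1), ∇J = (-63.2, 61.6) → (0.3, 2.1) − 0.05·(-63.2, 61.6) = (3.46, -0.98)
Step 3: at (3.46, -0.98), ∇J = (49.76, -50.08) → (3.46, -0.98) − 0.05·(49.76, -50.08) = (0.972, 1.524)
Step 4: at (0.972, 1.524), ∇J = (-39.968, 39.904) → (0.972, 1.524) − 0.05·(-39.968, 39.904) = (2.9704, -0.4712)
Step 5: at (2.9704, -0.4712), ∇J = (31.9424, -31.9552) → (2.9704, -0.4712) − 0.05·(31.9424, -31.9552) = (1.37328, 1.12656)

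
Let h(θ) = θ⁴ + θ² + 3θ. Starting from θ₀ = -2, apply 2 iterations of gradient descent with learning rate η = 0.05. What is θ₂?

h′(θ) = 4θ³ + 2θ + 3
Step 1: h′(-2) = -33; θ₁ = -2 − 0.05·(-33) = -0.35
Step 2: h′(-0.35) = 2.1285; θ₂ = -0.35 − 0.05·2.1285 = -0.456425

-0.456425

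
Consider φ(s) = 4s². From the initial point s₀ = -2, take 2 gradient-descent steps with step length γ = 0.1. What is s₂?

φ′(s) = 8s
s₁ = -2 − 0.1·(-16) = -0.4
s₂ = -0.4 − 0.1·(-3.2) = -0.08

-0.08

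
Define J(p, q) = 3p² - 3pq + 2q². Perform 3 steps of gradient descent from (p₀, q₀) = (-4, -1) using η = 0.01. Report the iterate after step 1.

(-3.79, -1.08)

∇J = (6p - 3q, -3p + 4q)
Step 1: at (-4, -1), ∇J = (-21, 8) → (-4, -1) − 0.01·(-21, 8) = (-3.79, -1.08)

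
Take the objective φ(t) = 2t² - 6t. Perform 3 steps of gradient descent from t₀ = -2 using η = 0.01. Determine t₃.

φ′(t) = 4t - 6
t₁ = -2 − 0.01·(-14) = -1.86
t₂ = -1.86 − 0.01·(-13.44) = -1.7256
t₃ = -1.7256 − 0.01·(-12.9024) = -1.596576

-1.596576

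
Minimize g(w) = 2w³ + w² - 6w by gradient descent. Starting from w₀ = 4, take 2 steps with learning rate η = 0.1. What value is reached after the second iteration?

g′(w) = 6w² + 2w - 6
w₁ = 4 − 0.1·98 = -5.8
w₂ = -5.8 − 0.1·184.24 = -24.224

-24.224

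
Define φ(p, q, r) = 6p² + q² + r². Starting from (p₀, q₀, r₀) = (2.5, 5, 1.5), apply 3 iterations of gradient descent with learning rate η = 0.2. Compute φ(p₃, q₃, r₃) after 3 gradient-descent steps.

283.628976

∇φ = (12p, 2q, 2r)
Step 1: at (2.5, 5, 1.5), ∇φ = (30, 10, 3) → (2.5, 5, 1.5) − 0.2·(30, 10, 3) = (-3.5, 3, 0.9)
Step 2: at (-3.5, 3, 0.9), ∇φ = (-42, 6, 1.8) → (-3.5, 3, 0.9) − 0.2·(-42, 6, 1.8) = (4.9, 1.8, 0.54)
Step 3: at (4.9, 1.8, 0.54), ∇φ = (58.8, 3.6, 1.08) → (4.9, 1.8, 0.54) − 0.2·(58.8, 3.6, 1.08) = (-6.86, 1.08, 0.324)
φ(-6.86, 1.08, 0.324) = 283.628976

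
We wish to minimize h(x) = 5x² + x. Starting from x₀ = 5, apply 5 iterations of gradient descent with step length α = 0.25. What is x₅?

-38.828125

h′(x) = 10x + 1
x₁ = 5 − 0.25·51 = -7.75
x₂ = -7.75 − 0.25·(-76.5) = 11.375
x₃ = 11.375 − 0.25·114.75 = -17.3125
x₄ = -17.3125 − 0.25·(-172.125) = 25.71875
x₅ = 25.71875 − 0.25·258.1875 = -38.828125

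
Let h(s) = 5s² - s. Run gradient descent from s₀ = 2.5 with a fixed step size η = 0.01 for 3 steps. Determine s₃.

h′(s) = 10s - 1
Step 1: h′(2.5) = 24; s₁ = 2.5 − 0.01·24 = 2.26
Step 2: h′(2.26) = 21.6; s₂ = 2.26 − 0.01·21.6 = 2.044
Step 3: h′(2.044) = 19.44; s₃ = 2.044 − 0.01·19.44 = 1.8496

1.8496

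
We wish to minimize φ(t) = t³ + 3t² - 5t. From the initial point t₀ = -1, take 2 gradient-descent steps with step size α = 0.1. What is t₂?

φ′(t) = 3t² + 6t - 5
t₁ = -1 − 0.1·(-8) = -0.2
t₂ = -0.2 − 0.1·(-6.08) = 0.408

0.408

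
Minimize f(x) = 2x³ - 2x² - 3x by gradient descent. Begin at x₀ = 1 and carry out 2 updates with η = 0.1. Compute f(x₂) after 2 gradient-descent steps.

f′(x) = 6x² - 4x - 3
x₁ = 1 − 0.1·(-1) = 1.1
x₂ = 1.1 − 0.1·(-0.14) = 1.114
f(1.114) = -3.059052912

-3.059052912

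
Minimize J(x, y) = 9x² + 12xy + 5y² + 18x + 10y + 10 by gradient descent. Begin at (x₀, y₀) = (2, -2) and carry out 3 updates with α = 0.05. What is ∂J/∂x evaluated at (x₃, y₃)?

1.962

∇J = (18x + 12y + 18, 12x + 10y + 10)
Step 1: at (2, -2), ∇J = (30, 14) → (2, -2) − 0.05·(30, 14) = (0.5, -2.7)
Step 2: at (0.5, -2.7), ∇J = (-5.4, -11) → (0.5, -2.7) − 0.05·(-5.4, -11) = (0.77, -2.15)
Step 3: at (0.77, -2.15), ∇J = (6.06, -2.26) → (0.77, -2.15) − 0.05·(6.06, -2.26) = (0.467, -2.037)
∂J/∂x at (0.467, -2.037) = 1.962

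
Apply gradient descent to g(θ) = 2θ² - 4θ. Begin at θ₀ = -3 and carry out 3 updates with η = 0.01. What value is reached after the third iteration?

g′(θ) = 4θ - 4
Step 1: g′(-3) = -16; θ₁ = -3 − 0.01·(-16) = -2.84
Step 2: g′(-2.84) = -15.36; θ₂ = -2.84 − 0.01·(-15.36) = -2.6864
Step 3: g′(-2.6864) = -14.7456; θ₃ = -2.6864 − 0.01·(-14.7456) = -2.538944

-2.538944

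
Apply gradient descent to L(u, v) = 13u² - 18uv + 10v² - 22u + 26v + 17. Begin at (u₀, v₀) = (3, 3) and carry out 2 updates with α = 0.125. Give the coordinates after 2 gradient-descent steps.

(-5.6875, 4.4375)

∇L = (26u - 18v - 22, -18u + 20v + 26)
Step 1: at (3, 3), ∇L = (2, 32) → (3, 3) − 0.125·(2, 32) = (2.75, -1)
Step 2: at (2.75, -1), ∇L = (67.5, -43.5) → (2.75, -1) − 0.125·(67.5, -43.5) = (-5.6875, 4.4375)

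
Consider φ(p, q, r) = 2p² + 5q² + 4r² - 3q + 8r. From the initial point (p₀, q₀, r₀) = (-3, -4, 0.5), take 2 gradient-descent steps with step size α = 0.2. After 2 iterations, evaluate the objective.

∇φ = (4p, 10q - 3, 8r + 8)
(p₁, q₁, r₁) = (-3, -4, 0.5) − 0.2·(-12, -43, 12) = (-0.6, 4.6, -1.9)
(p₂, q₂, r₂) = (-0.6, 4.6, -1.9) − 0.2·(-2.4, 43, -7.2) = (-0.12, -4, -0.46)
φ(-0.12, -4, -0.46) = 89.1952

89.1952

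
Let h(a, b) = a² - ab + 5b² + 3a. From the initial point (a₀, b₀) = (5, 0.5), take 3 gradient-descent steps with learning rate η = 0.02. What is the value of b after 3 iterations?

∇h = (2a - b + 3, -a + 10b)
(a₁, b₁) = (5, 0.5) − 0.02·(12.5, 0) = (4.75, 0.5)
(a₂, b₂) = (4.75, 0.5) − 0.02·(12, 0.25) = (4.51, 0.495)
(a₃, b₃) = (4.51, 0.495) − 0.02·(11.525, 0.44) = (4.2795, 0.4862)
b = 0.4862

0.4862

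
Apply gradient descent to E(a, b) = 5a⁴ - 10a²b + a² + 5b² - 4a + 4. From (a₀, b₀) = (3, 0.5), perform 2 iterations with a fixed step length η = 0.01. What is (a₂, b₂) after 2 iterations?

(-0.7043744, 1.66444)

∇E = (20a³ - 20ab + 2a - 4, -10a² + 10b)
(a₁, b₁) = (3, 0.5) − 0.01·(512, -85) = (-2.12, 1.35)
(a₂, b₂) = (-2.12, 1.35) − 0.01·(-141.56256, -31.444) = (-0.7043744, 1.66444)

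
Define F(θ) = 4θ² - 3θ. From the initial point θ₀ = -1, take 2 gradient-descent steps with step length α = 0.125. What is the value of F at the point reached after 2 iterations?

F′(θ) = 8θ - 3
Step 1: F′(-1) = -11; θ₁ = -1 − 0.125·(-11) = 0.375
Step 2: F′(0.375) = 0; θ₂ = 0.375 − 0.125·0 = 0.375
F(0.375) = -0.5625

-0.5625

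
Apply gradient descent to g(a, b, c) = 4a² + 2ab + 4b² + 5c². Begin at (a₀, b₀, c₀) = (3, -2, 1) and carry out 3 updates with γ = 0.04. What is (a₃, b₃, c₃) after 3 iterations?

∇g = (8a + 2b, 2a + 8b, 10c)
Step 1: at (3, -2, 1), ∇g = (20, -10, 10) → (3, -2, 1) − 0.04·(20, -10, 10) = (2.2, -1.6, 0.6)
Step 2: at (2.2, -1.6, 0.6), ∇g = (14.4, -8.4, 6) → (2.2, -1.6, 0.6) − 0.04·(14.4, -8.4, 6) = (1.624, -1.264, 0.36)
Step 3: at (1.624, -1.264, 0.36), ∇g = (10.464, -6.864, 3.6) → (1.624, -1.264, 0.36) − 0.04·(10.464, -6.864, 3.6) = (1.20544, -0.98944, 0.216)

(1.20544, -0.98944, 0.216)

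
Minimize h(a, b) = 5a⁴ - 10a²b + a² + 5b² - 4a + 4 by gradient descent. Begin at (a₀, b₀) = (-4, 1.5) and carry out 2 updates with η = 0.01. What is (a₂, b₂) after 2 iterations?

∇h = (20a³ - 20ab + 2a - 4, -10a² + 10b)
(a₁, b₁) = (-4, 1.5) − 0.01·(-1172, -145) = (7.72, 2.95)
(a₂, b₂) = (7.72, 2.95) − 0.01·(8757.95296, -566.484) = (-79.8595296, 8.61484)

(-79.8595296, 8.61484)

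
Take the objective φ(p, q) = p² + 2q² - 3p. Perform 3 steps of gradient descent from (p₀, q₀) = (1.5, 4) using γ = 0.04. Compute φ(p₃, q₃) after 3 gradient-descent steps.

8.991537011712

∇φ = (2p - 3, 4q)
(p₁, q₁) = (1.5, 4) − 0.04·(0, 16) = (1.5, 3.36)
(p₂, q₂) = (1.5, 3.36) − 0.04·(0, 13.44) = (1.5, 2.8224)
(p₃, q₃) = (1.5, 2.8224) − 0.04·(0, 11.2896) = (1.5, 2.370816)
φ(1.5, 2.370816) = 8.991537011712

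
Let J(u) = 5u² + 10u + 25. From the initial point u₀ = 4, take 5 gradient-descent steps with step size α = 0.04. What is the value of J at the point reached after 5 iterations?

20.7558272

J′(u) = 10u + 10
u₁ = 4 − 0.04·50 = 2
u₂ = 2 − 0.04·30 = 0.8
u₃ = 0.8 − 0.04·18 = 0.08
u₄ = 0.08 − 0.04·10.8 = -0.352
u₅ = -0.352 − 0.04·6.48 = -0.6112
J(-0.6112) = 20.7558272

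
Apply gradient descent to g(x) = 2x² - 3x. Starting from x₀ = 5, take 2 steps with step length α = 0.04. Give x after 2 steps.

3.7488

g′(x) = 4x - 3
Step 1: g′(5) = 17; x₁ = 5 − 0.04·17 = 4.32
Step 2: g′(4.32) = 14.28; x₂ = 4.32 − 0.04·14.28 = 3.7488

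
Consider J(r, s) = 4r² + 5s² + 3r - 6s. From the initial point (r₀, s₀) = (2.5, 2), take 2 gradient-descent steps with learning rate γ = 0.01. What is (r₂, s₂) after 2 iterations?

(2.0584, 1.734)

∇J = (8r + 3, 10s - 6)
Step 1: at (2.5, 2), ∇J = (23, 14) → (2.5, 2) − 0.01·(23, 14) = (2.27, 1.86)
Step 2: at (2.27, 1.86), ∇J = (21.16, 12.6) → (2.27, 1.86) − 0.01·(21.16, 12.6) = (2.0584, 1.734)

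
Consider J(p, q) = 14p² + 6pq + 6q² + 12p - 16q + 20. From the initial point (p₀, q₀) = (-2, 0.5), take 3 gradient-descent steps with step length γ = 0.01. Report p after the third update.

∇J = (28p + 6q + 12, 6p + 12q - 16)
(p₁, q₁) = (-2, 0.5) − 0.01·(-41, -22) = (-1.59, 0.72)
(p₂, q₂) = (-1.59, 0.72) − 0.01·(-28.2, -16.9) = (-1.308, 0.889)
(p₃, q₃) = (-1.308, 0.889) − 0.01·(-19.29, -13.18) = (-1.1151, 1.0208)
p = -1.1151

-1.1151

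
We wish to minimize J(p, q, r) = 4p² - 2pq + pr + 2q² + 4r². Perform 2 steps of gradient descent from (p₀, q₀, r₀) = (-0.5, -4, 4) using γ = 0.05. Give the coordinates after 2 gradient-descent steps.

∇J = (8p - 2q + r, -2p + 4q, p + 8r)
(p₁, q₁, r₁) = (-0.5, -4, 4) − 0.05·(8, -15, 31.5) = (-0.9, -3.25, 2.425)
(p₂, q₂, r₂) = (-0.9, -3.25, 2.425) − 0.05·(1.725, -11.2, 18.5) = (-0.98625, -2.69, 1.5)

(-0.98625, -2.69, 1.5)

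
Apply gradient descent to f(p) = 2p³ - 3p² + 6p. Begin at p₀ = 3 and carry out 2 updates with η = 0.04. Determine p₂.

f′(p) = 6p² - 6p + 6
p₁ = 3 − 0.04·42 = 1.32
p₂ = 1.32 − 0.04·8.5344 = 0.978624

0.978624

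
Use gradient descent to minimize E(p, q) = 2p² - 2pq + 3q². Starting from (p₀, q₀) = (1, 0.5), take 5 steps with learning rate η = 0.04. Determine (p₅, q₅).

(0.53683712, 0.31040384)

∇E = (4p - 2q, -2p + 6q)
Step 1: at (1, 0.5), ∇E = (3, 1) → (1, 0.5) − 0.04·(3, 1) = (0.88, 0.46)
Step 2: at (0.88, 0.46), ∇E = (2.6, 1) → (0.88, 0.46) − 0.04·(2.6, 1) = (0.776, 0.42)
Step 3: at (0.776, 0.42), ∇E = (2.264, 0.968) → (0.776, 0.42) − 0.04·(2.264, 0.968) = (0.68544, 0.38128)
Step 4: at (0.68544, 0.38128), ∇E = (1.9792, 0.9168) → (0.68544, 0.38128) − 0.04·(1.9792, 0.9168) = (0.606272, 0.344608)
Step 5: at (0.606272, 0.344608), ∇E = (1.735872, 0.855104) → (0.606272, 0.344608) − 0.04·(1.735872, 0.855104) = (0.53683712, 0.31040384)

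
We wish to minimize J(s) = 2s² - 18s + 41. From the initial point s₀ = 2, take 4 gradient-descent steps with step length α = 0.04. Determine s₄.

3.2553216

J′(s) = 4s - 18
Step 1: J′(2) = -10; s₁ = 2 − 0.04·(-10) = 2.4
Step 2: J′(2.4) = -8.4; s₂ = 2.4 − 0.04·(-8.4) = 2.736
Step 3: J′(2.736) = -7.056; s₃ = 2.736 − 0.04·(-7.056) = 3.01824
Step 4: J′(3.01824) = -5.92704; s₄ = 3.01824 − 0.04·(-5.92704) = 3.2553216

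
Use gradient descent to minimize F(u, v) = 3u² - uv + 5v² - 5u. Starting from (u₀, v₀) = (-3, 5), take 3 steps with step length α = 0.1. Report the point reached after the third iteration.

(0.654, 0.039)

∇F = (6u - v - 5, -u + 10v)
(u₁, v₁) = (-3, 5) − 0.1·(-28, 53) = (-0.2, -0.3)
(u₂, v₂) = (-0.2, -0.3) − 0.1·(-5.9, -2.8) = (0.39, -0.02)
(u₃, v₃) = (0.39, -0.02) − 0.1·(-2.64, -0.59) = (0.654, 0.039)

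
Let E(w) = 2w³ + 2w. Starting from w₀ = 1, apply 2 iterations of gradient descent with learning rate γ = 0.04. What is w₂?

0.489024

E′(w) = 6w² + 2
Step 1: E′(1) = 8; w₁ = 1 − 0.04·8 = 0.68
Step 2: E′(0.68) = 4.7744; w₂ = 0.68 − 0.04·4.7744 = 0.489024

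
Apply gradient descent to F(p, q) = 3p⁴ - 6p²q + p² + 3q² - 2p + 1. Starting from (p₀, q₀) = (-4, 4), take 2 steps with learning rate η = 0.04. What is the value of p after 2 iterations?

∇F = (12p³ - 12pq + 2p - 2, -6p² + 6q)
Step 1: at (-4, 4), ∇F = (-586, -72) → (-4, 4) − 0.04·(-586, -72) = (19.44, 6.88)
Step 2: at (19.44, 6.88), ∇F = (86591.598208, -2226.2016) → (19.44, 6.88) − 0.04·(86591.598208, -2226.2016) = (-3444.22392832, 95.928064)
p = -3444.22392832

-3444.22392832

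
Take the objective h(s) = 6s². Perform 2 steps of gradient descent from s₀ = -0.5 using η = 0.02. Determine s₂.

h′(s) = 12s
Step 1: h′(-0.5) = -6; s₁ = -0.5 − 0.02·(-6) = -0.38
Step 2: h′(-0.38) = -4.56; s₂ = -0.38 − 0.02·(-4.56) = -0.2888

-0.2888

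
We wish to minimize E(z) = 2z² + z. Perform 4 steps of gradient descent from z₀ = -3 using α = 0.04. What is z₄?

E′(z) = 4z + 1
z₁ = -3 − 0.04·(-11) = -2.56
z₂ = -2.56 − 0.04·(-9.24) = -2.1904
z₃ = -2.1904 − 0.04·(-7.7616) = -1.879936
z₄ = -1.879936 − 0.04·(-6.519744) = -1.61914624

-1.61914624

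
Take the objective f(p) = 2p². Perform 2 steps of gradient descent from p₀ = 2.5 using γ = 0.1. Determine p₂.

f′(p) = 4p
Step 1: f′(2.5) = 10; p₁ = 2.5 − 0.1·10 = 1.5
Step 2: f′(1.5) = 6; p₂ = 1.5 − 0.1·6 = 0.9

0.9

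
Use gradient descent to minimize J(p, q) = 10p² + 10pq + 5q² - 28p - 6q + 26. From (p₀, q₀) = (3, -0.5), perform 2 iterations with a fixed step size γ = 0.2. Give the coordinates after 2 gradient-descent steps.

∇J = (20p + 10q - 28, 10p + 10q - 6)
(p₁, q₁) = (3, -0.5) − 0.2·(27, 19) = (-2.4, -4.3)
(p₂, q₂) = (-2.4, -4.3) − 0.2·(-119, -73) = (21.4, 10.3)

(21.4, 10.3)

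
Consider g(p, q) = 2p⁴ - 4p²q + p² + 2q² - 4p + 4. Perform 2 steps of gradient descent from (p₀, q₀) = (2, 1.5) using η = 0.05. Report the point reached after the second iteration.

(0.2, 1.6)

∇g = (8p³ - 8pq + 2p - 4, -4p² + 4q)
(p₁, q₁) = (2, 1.5) − 0.05·(40, -10) = (0, 2)
(p₂, q₂) = (0, 2) − 0.05·(-4, 8) = (0.2, 1.6)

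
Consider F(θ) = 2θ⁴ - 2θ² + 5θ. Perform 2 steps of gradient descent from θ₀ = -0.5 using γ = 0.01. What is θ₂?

-0.61835072

F′(θ) = 8θ³ - 4θ + 5
θ₁ = -0.5 − 0.01·6 = -0.56
θ₂ = -0.56 − 0.01·5.835072 = -0.61835072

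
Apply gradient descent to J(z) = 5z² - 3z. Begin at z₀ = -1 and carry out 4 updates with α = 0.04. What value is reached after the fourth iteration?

J′(z) = 10z - 3
Step 1: J′(-1) = -13; z₁ = -1 − 0.04·(-13) = -0.48
Step 2: J′(-0.48) = -7.8; z₂ = -0.48 − 0.04·(-7.8) = -0.168
Step 3: J′(-0.168) = -4.68; z₃ = -0.168 − 0.04·(-4.68) = 0.0192
Step 4: J′(0.0192) = -2.808; z₄ = 0.0192 − 0.04·(-2.808) = 0.13152

0.13152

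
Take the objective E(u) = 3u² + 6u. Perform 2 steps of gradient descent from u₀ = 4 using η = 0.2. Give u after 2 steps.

E′(u) = 6u + 6
u₁ = 4 − 0.2·30 = -2
u₂ = -2 − 0.2·(-6) = -0.8

-0.8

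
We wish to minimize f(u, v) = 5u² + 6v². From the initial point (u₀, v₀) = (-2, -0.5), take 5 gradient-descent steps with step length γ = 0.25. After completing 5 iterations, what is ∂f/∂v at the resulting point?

192

∇f = (10u, 12v)
Step 1: at (-2, -0.5), ∇f = (-20, -6) → (-2, -0.5) − 0.25·(-20, -6) = (3, 1)
Step 2: at (3, 1), ∇f = (30, 12) → (3, 1) − 0.25·(30, 12) = (-4.5, -2)
Step 3: at (-4.5, -2), ∇f = (-45, -24) → (-4.5, -2) − 0.25·(-45, -24) = (6.75, 4)
Step 4: at (6.75, 4), ∇f = (67.5, 48) → (6.75, 4) − 0.25·(67.5, 48) = (-10.125, -8)
Step 5: at (-10.125, -8), ∇f = (-101.25, -96) → (-10.125, -8) − 0.25·(-101.25, -96) = (15.1875, 16)
∂f/∂v at (15.1875, 16) = 192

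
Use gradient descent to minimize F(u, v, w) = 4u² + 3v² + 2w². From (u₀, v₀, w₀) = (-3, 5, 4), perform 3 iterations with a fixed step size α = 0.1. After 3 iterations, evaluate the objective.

1.802496

∇F = (8u, 6v, 4w)
Step 1: at (-3, 5, 4), ∇F = (-24, 30, 16) → (-3, 5, 4) − 0.1·(-24, 30, 16) = (-0.6, 2, 2.4)
Step 2: at (-0.6, 2, 2.4), ∇F = (-4.8, 12, 9.6) → (-0.6, 2, 2.4) − 0.1·(-4.8, 12, 9.6) = (-0.12, 0.8, 1.44)
Step 3: at (-0.12, 0.8, 1.44), ∇F = (-0.96, 4.8, 5.76) → (-0.12, 0.8, 1.44) − 0.1·(-0.96, 4.8, 5.76) = (-0.024, 0.32, 0.864)
F(-0.024, 0.32, 0.864) = 1.802496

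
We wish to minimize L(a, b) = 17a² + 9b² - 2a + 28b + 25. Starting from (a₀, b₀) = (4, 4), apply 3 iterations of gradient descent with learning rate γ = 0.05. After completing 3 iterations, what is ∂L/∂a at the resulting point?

∇L = (34a - 2, 18b + 28)
(a₁, b₁) = (4, 4) − 0.05·(134, 100) = (-2.7, -1)
(a₂, b₂) = (-2.7, -1) − 0.05·(-93.8, 10) = (1.99, -1.5)
(a₃, b₃) = (1.99, -1.5) − 0.05·(65.66, 1) = (-1.293, -1.55)
∂L/∂a at (-1.293, -1.55) = -45.962

-45.962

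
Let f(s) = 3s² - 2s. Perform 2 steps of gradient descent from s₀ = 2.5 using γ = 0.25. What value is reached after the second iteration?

0.875

f′(s) = 6s - 2
Step 1: f′(2.5) = 13; s₁ = 2.5 − 0.25·13 = -0.75
Step 2: f′(-0.75) = -6.5; s₂ = -0.75 − 0.25·(-6.5) = 0.875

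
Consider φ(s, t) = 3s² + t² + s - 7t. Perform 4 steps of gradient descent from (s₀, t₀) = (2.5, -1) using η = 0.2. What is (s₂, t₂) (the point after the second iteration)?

∇φ = (6s + 1, 2t - 7)
(s₁, t₁) = (2.5, -1) − 0.2·(16, -9) = (-0.7, 0.8)
(s₂, t₂) = (-0.7, 0.8) − 0.2·(-3.2, -5.4) = (-0.06, 1.88)

(-0.06, 1.88)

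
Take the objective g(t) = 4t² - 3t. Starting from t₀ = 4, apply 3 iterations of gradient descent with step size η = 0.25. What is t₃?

g′(t) = 8t - 3
Step 1: g′(4) = 29; t₁ = 4 − 0.25·29 = -3.25
Step 2: g′(-3.25) = -29; t₂ = -3.25 − 0.25·(-29) = 4
Step 3: g′(4) = 29; t₃ = 4 − 0.25·29 = -3.25

-3.25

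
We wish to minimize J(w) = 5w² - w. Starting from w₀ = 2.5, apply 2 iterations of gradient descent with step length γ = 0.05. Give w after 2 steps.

0.7

J′(w) = 10w - 1
w₁ = 2.5 − 0.05·24 = 1.3
w₂ = 1.3 − 0.05·12 = 0.7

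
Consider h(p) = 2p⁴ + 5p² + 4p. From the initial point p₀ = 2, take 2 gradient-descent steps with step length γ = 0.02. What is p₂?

h′(p) = 8p³ + 10p + 4
Step 1: h′(2) = 88; p₁ = 2 − 0.02·88 = 0.24
Step 2: h′(0.24) = 6.510592; p₂ = 0.24 − 0.02·6.510592 = 0.10978816

0.10978816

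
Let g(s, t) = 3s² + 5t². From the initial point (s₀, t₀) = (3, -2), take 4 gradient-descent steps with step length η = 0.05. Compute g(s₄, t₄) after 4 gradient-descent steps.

1.63462127

∇g = (6s, 10t)
(s₁, t₁) = (3, -2) − 0.05·(18, -20) = (2.1, -1)
(s₂, t₂) = (2.1, -1) − 0.05·(12.6, -10) = (1.47, -0.5)
(s₃, t₃) = (1.47, -0.5) − 0.05·(8.82, -5) = (1.029, -0.25)
(s₄, t₄) = (1.029, -0.25) − 0.05·(6.174, -2.5) = (0.7203, -0.125)
g(0.7203, -0.125) = 1.63462127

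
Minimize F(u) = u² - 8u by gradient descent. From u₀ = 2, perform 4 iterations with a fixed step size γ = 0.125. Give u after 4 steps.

F′(u) = 2u - 8
Step 1: F′(2) = -4; u₁ = 2 − 0.125·(-4) = 2.5
Step 2: F′(2.5) = -3; u₂ = 2.5 − 0.125·(-3) = 2.875
Step 3: F′(2.875) = -2.25; u₃ = 2.875 − 0.125·(-2.25) = 3.15625
Step 4: F′(3.15625) = -1.6875; u₄ = 3.15625 − 0.125·(-1.6875) = 3.3671875

3.3671875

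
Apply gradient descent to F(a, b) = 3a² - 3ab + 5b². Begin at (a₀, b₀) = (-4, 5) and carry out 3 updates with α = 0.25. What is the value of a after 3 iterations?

20.421875

∇F = (6a - 3b, -3a + 10b)
(a₁, b₁) = (-4, 5) − 0.25·(-39, 62) = (5.75, -10.5)
(a₂, b₂) = (5.75, -10.5) − 0.25·(66, -122.25) = (-10.75, 20.0625)
(a₃, b₃) = (-10.75, 20.0625) − 0.25·(-124.6875, 232.875) = (20.421875, -38.15625)
a = 20.421875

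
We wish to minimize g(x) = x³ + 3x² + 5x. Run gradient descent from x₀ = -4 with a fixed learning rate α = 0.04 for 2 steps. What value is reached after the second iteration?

g′(x) = 3x² + 6x + 5
Step 1: g′(-4) = 29; x₁ = -4 − 0.04·29 = -5.16
Step 2: g′(-5.16) = 53.9168; x₂ = -5.16 − 0.04·53.9168 = -7.316672

-7.316672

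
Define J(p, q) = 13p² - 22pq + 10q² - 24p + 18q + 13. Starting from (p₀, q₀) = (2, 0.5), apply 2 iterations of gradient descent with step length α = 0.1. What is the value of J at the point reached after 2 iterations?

924.898

∇J = (26p - 22q - 24, -22p + 20q + 18)
Step 1: at (2, 0.5), ∇J = (17, -16) → (2, 0.5) − 0.1·(17, -16) = (0.3, 2.1)
Step 2: at (0.3, 2.1), ∇J = (-62.4, 53.4) → (0.3, 2.1) − 0.1·(-62.4, 53.4) = (6.54, -3.24)
J(6.54, -3.24) = 924.898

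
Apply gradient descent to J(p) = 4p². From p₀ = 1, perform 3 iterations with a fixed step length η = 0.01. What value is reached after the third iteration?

J′(p) = 8p
p₁ = 1 − 0.01·8 = 0.92
p₂ = 0.92 − 0.01·7.36 = 0.8464
p₃ = 0.8464 − 0.01·6.7712 = 0.778688

0.778688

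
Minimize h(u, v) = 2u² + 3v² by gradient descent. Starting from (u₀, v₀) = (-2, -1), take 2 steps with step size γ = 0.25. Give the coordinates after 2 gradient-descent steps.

∇h = (4u, 6v)
Step 1: at (-2, -1), ∇h = (-8, -6) → (-2, -1) − 0.25·(-8, -6) = (0, 0.5)
Step 2: at (0, 0.5), ∇h = (0, 3) → (0, 0.5) − 0.25·(0, 3) = (0, -0.25)

(0, -0.25)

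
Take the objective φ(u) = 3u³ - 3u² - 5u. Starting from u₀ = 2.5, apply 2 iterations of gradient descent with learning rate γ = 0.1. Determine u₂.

-2.4390625

φ′(u) = 9u² - 6u - 5
u₁ = 2.5 − 0.1·36.25 = -1.125
u₂ = -1.125 − 0.1·13.140625 = -2.4390625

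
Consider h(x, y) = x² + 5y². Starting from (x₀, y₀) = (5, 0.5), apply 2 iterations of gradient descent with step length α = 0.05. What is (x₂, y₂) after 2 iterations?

∇h = (2x, 10y)
(x₁, y₁) = (5, 0.5) − 0.05·(10, 5) = (4.5, 0.25)
(x₂, y₂) = (4.5, 0.25) − 0.05·(9, 2.5) = (4.05, 0.125)

(4.05, 0.125)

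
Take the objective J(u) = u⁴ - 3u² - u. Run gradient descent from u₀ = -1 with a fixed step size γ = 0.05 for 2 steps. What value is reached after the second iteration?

J′(u) = 4u³ - 6u - 1
Step 1: J′(-1) = 1; u₁ = -1 − 0.05·1 = -1.05
Step 2: J′(-1.05) = 0.6695; u₂ = -1.05 − 0.05·0.6695 = -1.083475

-1.083475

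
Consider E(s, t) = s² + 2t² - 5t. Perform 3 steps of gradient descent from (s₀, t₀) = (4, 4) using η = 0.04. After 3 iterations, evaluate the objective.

11.890062749696

∇E = (2s, 4t - 5)
(s₁, t₁) = (4, 4) − 0.04·(8, 11) = (3.68, 3.56)
(s₂, t₂) = (3.68, 3.56) − 0.04·(7.36, 9.24) = (3.3856, 3.1904)
(s₃, t₃) = (3.3856, 3.1904) − 0.04·(6.7712, 7.7616) = (3.114752, 2.879936)
E(3.114752, 2.879936) = 11.890062749696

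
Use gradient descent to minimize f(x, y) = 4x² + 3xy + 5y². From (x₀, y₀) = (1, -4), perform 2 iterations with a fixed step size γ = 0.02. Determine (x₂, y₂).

∇f = (8x + 3y, 3x + 10y)
(x₁, y₁) = (1, -4) − 0.02·(-4, -37) = (1.08, -3.26)
(x₂, y₂) = (1.08, -3.26) − 0.02·(-1.14, -29.36) = (1.1028, -2.6728)

(1.1028, -2.6728)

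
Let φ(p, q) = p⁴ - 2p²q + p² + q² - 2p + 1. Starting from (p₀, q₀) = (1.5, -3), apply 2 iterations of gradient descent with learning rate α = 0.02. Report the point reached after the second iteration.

∇φ = (4p³ - 4pq + 2p - 2, -2p² + 2q)
Step 1: at (1.5, -3), ∇φ = (32.5, -10.5) → (1.5, -3) − 0.02·(32.5, -10.5) = (0.85, -2.79)
Step 2: at (0.85, -2.79), ∇φ = (11.6425, -7.025) → (0.85, -2.79) − 0.02·(11.6425, -7.025) = (0.61715, -2.6495)

(0.61715, -2.6495)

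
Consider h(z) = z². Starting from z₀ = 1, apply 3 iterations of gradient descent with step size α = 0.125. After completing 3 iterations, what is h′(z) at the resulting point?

h′(z) = 2z
Step 1: h′(1) = 2; z₁ = 1 − 0.125·2 = 0.75
Step 2: h′(0.75) = 1.5; z₂ = 0.75 − 0.125·1.5 = 0.5625
Step 3: h′(0.5625) = 1.125; z₃ = 0.5625 − 0.125·1.125 = 0.421875
h′(z) at (0.421875) = 0.84375

0.84375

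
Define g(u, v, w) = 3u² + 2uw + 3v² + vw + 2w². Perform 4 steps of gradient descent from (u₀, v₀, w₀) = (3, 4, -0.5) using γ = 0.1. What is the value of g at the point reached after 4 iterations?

∇g = (6u + 2w, 6v + w, 2u + v + 4w)
(u₁, v₁, w₁) = (3, 4, -0.5) − 0.1·(17, 23.5, 8) = (1.3, 1.65, -1.3)
(u₂, v₂, w₂) = (1.3, 1.65, -1.3) − 0.1·(5.2, 8.6, -0.95) = (0.78, 0.79, -1.205)
(u₃, v₃, w₃) = (0.78, 0.79, -1.205) − 0.1·(2.27, 3.535, -2.47) = (0.553, 0.4365, -0.958)
(u₄, v₄, w₄) = (0.553, 0.4365, -0.958) − 0.1·(1.402, 1.661, -2.2895) = (0.4128, 0.2704, -0.72905)
g(0.4128, 0.2704, -0.72905) = 0.994549005

0.994549005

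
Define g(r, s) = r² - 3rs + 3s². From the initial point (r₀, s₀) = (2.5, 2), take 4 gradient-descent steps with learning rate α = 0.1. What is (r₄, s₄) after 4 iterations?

∇g = (2r - 3s, -3r + 6s)
(r₁, s₁) = (2.5, 2) − 0.1·(-1, 4.5) = (2.6, 1.55)
(r₂, s₂) = (2.6, 1.55) − 0.1·(0.55, 1.5) = (2.545, 1.4)
(r₃, s₃) = (2.545, 1.4) − 0.1·(0.89, 0.765) = (2.456, 1.3235)
(r₄, s₄) = (2.456, 1.3235) − 0.1·(0.9415, 0.573) = (2.36185, 1.2662)

(2.36185, 1.2662)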